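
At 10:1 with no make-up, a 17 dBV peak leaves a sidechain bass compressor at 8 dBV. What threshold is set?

Gain reduction = 17 − 8 = 9 dB; output overshoot = GR / (R − 1) = 9 / 9 = 1 dB.
Threshold = output − output overshoot = 8 − 1 = 7 dBV.

7 dBV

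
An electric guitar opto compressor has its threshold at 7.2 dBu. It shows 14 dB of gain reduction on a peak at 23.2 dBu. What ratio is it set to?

8:1

Input overshoot = 23.2 − 7.2 = 16 dB.
Output overshoot = 16 − 14 = 2 dB.
Ratio = input overshoot / output overshoot = 16 / 2 = 8.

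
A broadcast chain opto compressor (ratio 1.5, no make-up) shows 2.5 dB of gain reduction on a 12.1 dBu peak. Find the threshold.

4.6 dBu

Gain reduction = 12.1 − 9.6 = 2.5 dB; output overshoot = GR / (R − 1) = 2.5 / 0.5 = 5 dB.
Threshold = output − output overshoot = 9.6 − 5 = 4.6 dBu.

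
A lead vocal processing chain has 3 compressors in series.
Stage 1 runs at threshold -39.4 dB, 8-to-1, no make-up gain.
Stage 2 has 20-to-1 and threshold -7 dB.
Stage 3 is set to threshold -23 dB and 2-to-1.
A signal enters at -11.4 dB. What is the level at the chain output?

Stage 1: -11.4 dB is 28 dB over -39.4 dB; at 8:1 that becomes 3.5 dB over, giving -35.9 dB.
Stage 2: -35.9 dB is at or below the -7 dB threshold — no compression; output -35.9 dB.
Stage 3: below threshold (-35.9 ≤ -23); passes unchanged; output -35.9 dB.

-35.9 dB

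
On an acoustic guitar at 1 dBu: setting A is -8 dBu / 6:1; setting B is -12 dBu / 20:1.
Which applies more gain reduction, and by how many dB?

B, by 4.85 dB

A: overshoot 9 dB → output overshoot 1.5 dB → GR 7.5 dB.
B: overshoot 13 dB → output overshoot 0.65 dB → GR 12.35 dB.
B applies 4.85 dB more gain reduction.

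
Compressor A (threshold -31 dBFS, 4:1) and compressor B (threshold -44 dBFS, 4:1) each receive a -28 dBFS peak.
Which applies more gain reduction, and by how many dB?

A: overshoot 3 dB → output overshoot 0.75 dB → GR 2.25 dB.
B: overshoot 16 dB → output overshoot 4 dB → GR 12 dB.
Difference: 9.75 dB in favour of B.

B, by 9.75 dB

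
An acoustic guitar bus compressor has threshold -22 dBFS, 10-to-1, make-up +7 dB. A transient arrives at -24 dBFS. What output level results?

-17 dBFS

-24 dBFS is 2 dB below the -22 dBFS threshold, so no gain reduction is applied.
Make-up gain adds 7 dB: -24 + 7 = -17 dBFS.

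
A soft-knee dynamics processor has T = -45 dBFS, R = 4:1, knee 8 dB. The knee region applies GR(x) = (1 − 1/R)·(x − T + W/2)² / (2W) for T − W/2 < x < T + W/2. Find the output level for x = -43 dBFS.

-44.6875 dBFS

x − T + W/2 = -43 − (-45) + 4 = 6.
GR = (1 − 1/4) × 6² / 16 = 0.75 × 36 / 16 = 1.6875 dB.
Output = -43 − 1.6875 = -44.6875 dBFS.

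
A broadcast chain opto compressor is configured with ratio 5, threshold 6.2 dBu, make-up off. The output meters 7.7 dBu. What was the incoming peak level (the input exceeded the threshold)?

13.7 dBu

That's 1.5 dB above the 6.2 dBu threshold.
Input overshoot = R × output overshoot = 7.5 dB → input = 6.2 + 7.5 = 13.7 dBu.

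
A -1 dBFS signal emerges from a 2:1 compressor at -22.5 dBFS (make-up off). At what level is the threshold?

Let T be the threshold. Output overshoot = (input overshoot)/R, so -22.5 − T = (-1 − T)/2.
2·(-22.5 − T) = -1 − T → 1·T = -45 − (-1) = -44.
T = -44/1 = -44 dBFS.

-44 dBFS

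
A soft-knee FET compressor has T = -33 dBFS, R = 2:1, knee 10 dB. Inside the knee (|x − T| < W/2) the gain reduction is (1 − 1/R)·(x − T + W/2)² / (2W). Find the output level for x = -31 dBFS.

-32.225 dBFS

x − T + W/2 = -31 − (-33) + 5 = 7.
GR = (1 − 1/2) × 7² / 20 = 0.5 × 49 / 20 = 1.225 dB.
Output = -31 − 1.225 = -32.225 dBFS.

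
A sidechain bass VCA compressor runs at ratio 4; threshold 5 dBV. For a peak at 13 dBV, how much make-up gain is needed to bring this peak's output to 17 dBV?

Overshoot 8 dB → 8/4 = 2 dB after compression, so the compressed level is 5 + 2 = 7 dBV.
Make-up = target − compressed = 17 − 7 = 10 dB.

10 dB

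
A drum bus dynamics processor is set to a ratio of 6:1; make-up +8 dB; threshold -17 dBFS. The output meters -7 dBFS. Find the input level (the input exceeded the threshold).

Stripping the +8 dB make-up gives -15 dBFS at the gain stage.
That's 2 dB above the -17 dBFS threshold.
Undo the ratio: input overshoot = 2 × 6 = 12 dB, giving input = -5 dBFS.

-5 dBFS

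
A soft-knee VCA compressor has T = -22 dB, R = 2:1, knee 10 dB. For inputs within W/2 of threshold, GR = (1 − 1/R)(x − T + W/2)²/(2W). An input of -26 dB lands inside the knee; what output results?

x − T + W/2 = -26 − (-22) + 5 = 1.
GR = (1 − 1/2) × 1² / 20 = 0.5 × 1 / 20 = 0.025 dB.
Output = -26 − 0.025 = -26.025 dB.

-26.025 dB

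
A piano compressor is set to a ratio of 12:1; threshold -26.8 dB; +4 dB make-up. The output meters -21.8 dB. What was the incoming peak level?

Before make-up, the level was -21.8 − 4 = -25.8 dB.
Post-compression overshoot = -25.8 − (-26.8) = 1 dB.
Undo the ratio: input overshoot = 1 × 12 = 12 dB, giving input = -14.8 dB.

-14.8 dB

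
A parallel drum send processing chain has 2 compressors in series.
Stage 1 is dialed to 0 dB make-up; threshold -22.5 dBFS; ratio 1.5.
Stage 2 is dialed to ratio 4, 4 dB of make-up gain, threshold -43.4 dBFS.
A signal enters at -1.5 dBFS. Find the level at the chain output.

-30.675 dBFS

Stage 1: -1.5 dBFS is 21 dB over -22.5 dBFS; at 1.5:1 that becomes 14 dB over, giving -8.5 dBFS.
Stage 2: -8.5 dBFS is 34.9 dB over -43.4 dBFS; at 4:1 that becomes 8.725 dB over, giving -34.675 dBFS; +4 dB make-up → -30.675 dBFS.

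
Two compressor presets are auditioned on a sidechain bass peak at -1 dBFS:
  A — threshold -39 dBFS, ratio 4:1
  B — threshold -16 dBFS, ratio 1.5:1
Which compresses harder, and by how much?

A, by 23.5 dB

A: 38 dB over, compressed to 9.5 dB over, so 28.5 dB of GR.
B: 15 dB over, compressed to 10 dB over, so 5 dB of GR.
A reduces 23.5 dB more.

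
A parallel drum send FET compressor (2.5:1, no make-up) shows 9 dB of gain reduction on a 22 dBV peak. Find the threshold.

Input is 15 dB above T (since output overshoot × R = input overshoot: (13 − T)·2.5 = 22 − T gives T = 7 dBV).
Check: 7 + (22 − 7)/2.5 = 7 + 6 = 13 dBV. ✓

7 dBV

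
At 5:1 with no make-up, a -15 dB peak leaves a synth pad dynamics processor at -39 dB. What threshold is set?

Let T be the threshold. Output overshoot = (input overshoot)/R, so -39 − T = (-15 − T)/5.
5·(-39 − T) = -15 − T → 4·T = -195 − (-15) = -180.
T = -180/4 = -45 dB.

-45 dB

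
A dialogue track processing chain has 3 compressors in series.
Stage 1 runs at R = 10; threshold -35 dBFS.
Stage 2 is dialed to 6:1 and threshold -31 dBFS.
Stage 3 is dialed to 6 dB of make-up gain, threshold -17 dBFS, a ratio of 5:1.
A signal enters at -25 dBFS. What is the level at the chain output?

Stage 1: overshoot 10 dB → 10/10 = 1 dB → -34 dBFS.
Stage 2: -34 dBFS is at or below the -31 dBFS threshold — no compression; output -34 dBFS.
Stage 3: below threshold (-34 ≤ -17); passes unchanged; make-up brings it to -28 dBFS.

-28 dBFS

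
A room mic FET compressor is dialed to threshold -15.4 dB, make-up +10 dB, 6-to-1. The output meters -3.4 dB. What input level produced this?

-3.4 dB

Remove make-up: -3.4 − 10 = -13.4 dB.
The compressed level sits -13.4 − (-15.4) = 2 dB over threshold.
Input overshoot = R × output overshoot = 12 dB → input = -15.4 + 12 = -3.4 dB.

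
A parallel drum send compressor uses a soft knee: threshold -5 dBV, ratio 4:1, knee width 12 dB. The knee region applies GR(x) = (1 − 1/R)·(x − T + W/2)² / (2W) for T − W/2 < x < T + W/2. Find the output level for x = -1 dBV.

x − T + W/2 = -1 − (-5) + 6 = 10.
GR = (1 − 1/4) × 10² / 24 = 0.75 × 100 / 24 = 3.125 dB.
Output = -1 − 3.125 = -4.125 dBV.

-4.125 dBV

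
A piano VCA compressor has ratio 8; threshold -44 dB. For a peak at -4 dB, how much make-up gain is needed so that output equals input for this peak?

35 dB

The peak compresses to -44 + 40/8 = -39 dB.
To reach -4 dB requires -4 − (-39) = 35 dB of make-up.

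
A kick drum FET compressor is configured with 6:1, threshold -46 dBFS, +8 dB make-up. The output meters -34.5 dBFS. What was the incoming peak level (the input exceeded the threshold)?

-25 dBFS

Before make-up, the level was -34.5 − 8 = -42.5 dBFS.
That's 3.5 dB above the -46 dBFS threshold.
Undo the ratio: input overshoot = 3.5 × 6 = 21 dB, giving input = -25 dBFS.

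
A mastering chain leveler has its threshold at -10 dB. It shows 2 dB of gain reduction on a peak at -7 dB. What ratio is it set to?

3:1

Input overshoot = -7 − (-10) = 3 dB.
Output overshoot = 3 − 2 = 1 dB.
Ratio = input overshoot / output overshoot = 3 / 1 = 3.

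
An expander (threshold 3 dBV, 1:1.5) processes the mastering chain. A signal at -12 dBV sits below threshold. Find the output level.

The input is 15 dB below the 3 dBV threshold.
A 1:1.5 expander multiplies undershoot by 1.5: 15 × 1.5 = 22.5 dB below threshold.
Output = 3 − 22.5 = -19.5 dBV.

-19.5 dBV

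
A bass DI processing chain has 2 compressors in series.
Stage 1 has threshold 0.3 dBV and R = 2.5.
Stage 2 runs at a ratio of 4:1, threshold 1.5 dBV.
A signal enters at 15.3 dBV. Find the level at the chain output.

2.7 dBV

Stage 1: overshoot 15 dB → 15/2.5 = 6 dB → 6.3 dBV.
Stage 2: 4.8 dB above 1.5 dBV, reduced 4:1 to 1.2 dB above → 2.7 dBV.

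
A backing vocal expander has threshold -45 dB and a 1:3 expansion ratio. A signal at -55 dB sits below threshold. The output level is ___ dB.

-75 dB

Below threshold, a 1:3 expander applies gain = (3−1)×(T − x) of attenuation.
(3−1) × 10 = 20 dB, so output = -55 − 20 = -75 dB.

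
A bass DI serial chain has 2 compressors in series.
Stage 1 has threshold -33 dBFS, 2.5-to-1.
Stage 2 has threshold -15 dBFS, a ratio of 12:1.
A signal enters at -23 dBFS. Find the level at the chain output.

-29 dBFS

Stage 1: -23 dBFS is 10 dB over -33 dBFS; at 2.5:1 that becomes 4 dB over, giving -29 dBFS.
Stage 2: -29 dBFS is at or below the -15 dBFS threshold — no compression; output -29 dBFS.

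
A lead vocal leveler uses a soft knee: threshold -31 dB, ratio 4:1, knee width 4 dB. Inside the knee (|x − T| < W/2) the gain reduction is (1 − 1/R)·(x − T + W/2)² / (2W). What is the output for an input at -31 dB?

-31.375 dB

x − T + W/2 = -31 − (-31) + 2 = 2.
GR = (1 − 1/4) × 2² / 8 = 0.75 × 4 / 8 = 0.375 dB.
Output = -31 − 0.375 = -31.375 dB.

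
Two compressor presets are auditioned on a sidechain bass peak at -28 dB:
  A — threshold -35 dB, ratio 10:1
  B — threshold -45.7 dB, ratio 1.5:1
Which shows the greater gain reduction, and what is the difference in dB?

A: 7 dB over, compressed to 0.7 dB over, so 6.3 dB of GR.
B: 17.7 dB over, compressed to 11.8 dB over, so 5.9 dB of GR.
A reduces 0.4 dB more.

A, by 0.4 dB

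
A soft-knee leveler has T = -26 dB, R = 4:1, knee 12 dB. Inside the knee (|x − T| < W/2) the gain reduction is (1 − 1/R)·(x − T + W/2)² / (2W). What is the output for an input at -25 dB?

x − T + W/2 = -25 − (-26) + 6 = 7.
GR = (1 − 1/4) × 7² / 24 = 0.75 × 49 / 24 = 1.53125 dB.
Output = -25 − 1.53125 = -26.53125 dB.

-26.53125 dB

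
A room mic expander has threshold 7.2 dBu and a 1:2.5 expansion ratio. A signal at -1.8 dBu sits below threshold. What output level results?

The input is 9 dB below the 7.2 dBu threshold.
A 1:2.5 expander multiplies undershoot by 2.5: 9 × 2.5 = 22.5 dB below threshold.
Output = 7.2 − 22.5 = -15.3 dBu.

-15.3 dBu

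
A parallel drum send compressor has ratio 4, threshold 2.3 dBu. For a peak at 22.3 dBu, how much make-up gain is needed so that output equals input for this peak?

15 dB

The peak compresses to 2.3 + 20/4 = 7.3 dBu.
To reach 22.3 dBu requires 22.3 − 7.3 = 15 dB of make-up.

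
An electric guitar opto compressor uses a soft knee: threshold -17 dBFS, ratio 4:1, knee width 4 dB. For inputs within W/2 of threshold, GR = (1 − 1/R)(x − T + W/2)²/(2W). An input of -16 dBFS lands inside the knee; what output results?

x − T + W/2 = -16 − (-17) + 2 = 3.
GR = (1 − 1/4) × 3² / 8 = 0.75 × 9 / 8 = 0.84375 dB.
Output = -16 − 0.84375 = -16.84375 dBFS.

-16.84375 dBFS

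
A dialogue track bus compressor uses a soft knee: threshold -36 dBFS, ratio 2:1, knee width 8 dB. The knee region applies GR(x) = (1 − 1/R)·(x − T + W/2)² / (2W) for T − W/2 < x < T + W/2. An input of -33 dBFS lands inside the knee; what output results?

x − T + W/2 = -33 − (-36) + 4 = 7.
GR = (1 − 1/2) × 7² / 16 = 0.5 × 49 / 16 = 1.53125 dB.
Output = -33 − 1.53125 = -34.53125 dBFS.

-34.53125 dBFS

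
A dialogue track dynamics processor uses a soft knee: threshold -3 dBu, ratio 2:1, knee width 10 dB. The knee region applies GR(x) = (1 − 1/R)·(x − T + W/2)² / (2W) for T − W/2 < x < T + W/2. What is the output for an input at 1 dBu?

x − T + W/2 = 1 − (-3) + 5 = 9.
GR = (1 − 1/2) × 9² / 20 = 0.5 × 81 / 20 = 2.025 dB.
Output = 1 − 2.025 = -1.025 dBu.

-1.025 dBu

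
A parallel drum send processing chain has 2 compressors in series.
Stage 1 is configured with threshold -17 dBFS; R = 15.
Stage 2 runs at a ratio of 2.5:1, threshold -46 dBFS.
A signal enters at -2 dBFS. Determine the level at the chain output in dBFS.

Stage 1: overshoot 15 dB → 15/15 = 1 dB → -16 dBFS.
Stage 2: -16 dBFS is 30 dB over -46 dBFS; at 2.5:1 that becomes 12 dB over, giving -34 dBFS.

-34 dBFS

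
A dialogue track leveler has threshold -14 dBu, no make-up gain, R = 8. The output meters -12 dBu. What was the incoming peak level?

2 dBu

That's 2 dB above the -14 dBu threshold.
Before 8:1 compression the overshoot was 2 × 8 = 16 dB, so input = -14 + 16 = 2 dBu.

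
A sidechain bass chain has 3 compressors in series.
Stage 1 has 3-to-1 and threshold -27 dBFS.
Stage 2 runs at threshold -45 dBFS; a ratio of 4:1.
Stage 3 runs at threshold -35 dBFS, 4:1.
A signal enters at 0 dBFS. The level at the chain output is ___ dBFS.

-38.25 dBFS

Stage 1: 27 dB above -27 dBFS, reduced 3:1 to 9 dB above → -18 dBFS.
Stage 2: overshoot 27 dB → 27/4 = 6.75 dB → -38.25 dBFS.
Stage 3: -38.25 dBFS ≤ -35 dBFS, so stage 3 doesn't engage; output -38.25 dBFS.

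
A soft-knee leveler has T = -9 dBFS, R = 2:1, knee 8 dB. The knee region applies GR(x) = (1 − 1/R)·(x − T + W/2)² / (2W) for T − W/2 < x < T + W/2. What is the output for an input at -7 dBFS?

x − T + W/2 = -7 − (-9) + 4 = 6.
GR = (1 − 1/2) × 6² / 16 = 0.5 × 36 / 16 = 1.125 dB.
Output = -7 − 1.125 = -8.125 dBFS.

-8.125 dBFS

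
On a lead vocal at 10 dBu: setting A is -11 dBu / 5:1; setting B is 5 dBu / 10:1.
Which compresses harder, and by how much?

A, by 12.3 dB

A: 21 dB over, compressed to 4.2 dB over, so 16.8 dB of GR.
B: 5 dB over, compressed to 0.5 dB over, so 4.5 dB of GR.
A reduces 12.3 dB more.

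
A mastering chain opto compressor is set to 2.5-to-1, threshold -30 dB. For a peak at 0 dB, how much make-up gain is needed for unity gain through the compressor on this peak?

The peak compresses to -30 + 30/2.5 = -18 dB.
To reach 0 dB requires 0 − (-18) = 18 dB of make-up.

18 dB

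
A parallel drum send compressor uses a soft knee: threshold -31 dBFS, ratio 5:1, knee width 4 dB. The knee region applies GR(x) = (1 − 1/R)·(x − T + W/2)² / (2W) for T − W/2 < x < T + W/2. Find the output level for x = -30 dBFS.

x − T + W/2 = -30 − (-31) + 2 = 3.
GR = (1 − 1/5) × 3² / 8 = 0.8 × 9 / 8 = 0.9 dB.
Output = -30 − 0.9 = -30.9 dBFS.

-30.9 dBFS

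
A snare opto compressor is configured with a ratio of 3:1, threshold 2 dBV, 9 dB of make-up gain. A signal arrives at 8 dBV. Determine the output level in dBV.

13 dBV

The input is 6 dB above the 2 dBV threshold.
At 3:1 the overshoot is divided by 3, leaving 2 dB above threshold.
That puts the output at 4 dBV; make-up adds 9 dB, giving 13 dBV.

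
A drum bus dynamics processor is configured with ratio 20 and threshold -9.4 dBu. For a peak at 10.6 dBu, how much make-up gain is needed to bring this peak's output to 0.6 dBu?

The peak compresses to -9.4 + 20/20 = -8.4 dBu.
To reach 0.6 dBu requires 0.6 − (-8.4) = 9 dB of make-up.

9 dB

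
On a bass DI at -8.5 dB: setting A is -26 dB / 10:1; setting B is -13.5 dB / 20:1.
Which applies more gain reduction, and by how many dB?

A: 17.5 dB over, compressed to 1.75 dB over, so 15.75 dB of GR.
B: 5 dB over, compressed to 0.25 dB over, so 4.75 dB of GR.
A reduces 11 dB more.

A, by 11 dB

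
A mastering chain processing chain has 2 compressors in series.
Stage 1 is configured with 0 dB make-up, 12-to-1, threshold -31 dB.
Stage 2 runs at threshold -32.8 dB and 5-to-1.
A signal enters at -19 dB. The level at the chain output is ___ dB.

-32.24 dB

Stage 1: -19 dB is 12 dB over -31 dB; at 12:1 that becomes 1 dB over, giving -30 dB.
Stage 2: -30 dB is 2.8 dB over -32.8 dB; at 5:1 that becomes 0.56 dB over, giving -32.24 dB.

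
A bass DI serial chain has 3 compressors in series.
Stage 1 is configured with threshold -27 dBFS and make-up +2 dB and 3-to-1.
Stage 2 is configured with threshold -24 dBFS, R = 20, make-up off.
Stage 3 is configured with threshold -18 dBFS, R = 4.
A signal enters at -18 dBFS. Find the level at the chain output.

Stage 1: 9 dB above -27 dBFS, reduced 3:1 to 3 dB above → -24 dBFS; +2 dB make-up → -22 dBFS.
Stage 2: 2 dB above -24 dBFS, reduced 20:1 to 0.1 dB above → -23.9 dBFS.
Stage 3: -23.9 dBFS ≤ -18 dBFS, so stage 3 doesn't engage; output -23.9 dBFS.

-23.9 dBFS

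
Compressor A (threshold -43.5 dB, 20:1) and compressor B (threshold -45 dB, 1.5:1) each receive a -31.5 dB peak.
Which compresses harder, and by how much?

A, by 6.9 dB

A: overshoot 12 dB → output overshoot 0.6 dB → GR 11.4 dB.
B: overshoot 13.5 dB → output overshoot 9 dB → GR 4.5 dB.
Difference: 6.9 dB in favour of A.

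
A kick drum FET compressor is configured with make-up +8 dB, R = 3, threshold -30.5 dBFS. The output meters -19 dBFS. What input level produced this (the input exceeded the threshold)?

Before make-up, the level was -19 − 8 = -27 dBFS.
That's 3.5 dB above the -30.5 dBFS threshold.
Before 3:1 compression the overshoot was 3.5 × 3 = 10.5 dB, so input = -30.5 + 10.5 = -20 dBFS.

-20 dBFS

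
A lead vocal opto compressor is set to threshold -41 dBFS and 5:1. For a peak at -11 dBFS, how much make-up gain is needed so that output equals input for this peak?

24 dB

The peak compresses to -41 + 30/5 = -35 dBFS.
To reach -11 dBFS requires -11 − (-35) = 24 dB of make-up.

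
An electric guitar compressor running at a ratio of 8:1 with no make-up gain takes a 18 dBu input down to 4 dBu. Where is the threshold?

2 dBu

Gain reduction = 18 − 4 = 14 dB; output overshoot = GR / (R − 1) = 14 / 7 = 2 dB.
Threshold = output − output overshoot = 4 − 2 = 2 dBu.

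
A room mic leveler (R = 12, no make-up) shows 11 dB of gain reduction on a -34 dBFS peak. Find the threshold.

-46 dBFS

Let T be the threshold. Output overshoot = (input overshoot)/R, so -45 − T = (-34 − T)/12.
12·(-45 − T) = -34 − T → 11·T = -540 − (-34) = -506.
T = -506/11 = -46 dBFS.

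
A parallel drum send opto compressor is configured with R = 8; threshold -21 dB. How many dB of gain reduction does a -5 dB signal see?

14 dB

Overshoot = -5 − (-21) = 16 dB.
A 8:1 ratio leaves 2 dB of that excess.
So the signal is attenuated by 16 − 2 = 14 dB.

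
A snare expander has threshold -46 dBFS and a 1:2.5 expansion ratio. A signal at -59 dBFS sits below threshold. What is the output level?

-78.5 dBFS

Undershoot = (-46) − (-59) = 13 dB.
At 1:2.5, that expands to 32.5 dB under threshold.
Output = -46 − 32.5 = -78.5 dBFS.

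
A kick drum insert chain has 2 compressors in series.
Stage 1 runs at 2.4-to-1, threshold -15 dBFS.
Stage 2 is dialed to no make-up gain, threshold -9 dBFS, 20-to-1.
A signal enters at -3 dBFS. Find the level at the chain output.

Stage 1: -3 dBFS is 12 dB over -15 dBFS; at 2.4:1 that becomes 5 dB over, giving -10 dBFS.
Stage 2: below threshold (-10 ≤ -9); passes unchanged; output -10 dBFS.

-10 dBFS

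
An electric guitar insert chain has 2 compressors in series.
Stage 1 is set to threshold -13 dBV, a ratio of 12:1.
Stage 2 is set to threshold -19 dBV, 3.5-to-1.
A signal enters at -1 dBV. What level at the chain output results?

-17 dBV

Stage 1: 12 dB above -13 dBV, reduced 12:1 to 1 dB above → -12 dBV.
Stage 2: 7 dB above -19 dBV, reduced 3.5:1 to 2 dB above → -17 dBV.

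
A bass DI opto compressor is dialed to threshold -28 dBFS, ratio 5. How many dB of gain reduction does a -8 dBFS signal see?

-8 dBFS exceeds the threshold by 20 dB.
A 5:1 ratio leaves 4 dB of that excess.
Gain reduction = 20 − 4 = 16 dB.

16 dB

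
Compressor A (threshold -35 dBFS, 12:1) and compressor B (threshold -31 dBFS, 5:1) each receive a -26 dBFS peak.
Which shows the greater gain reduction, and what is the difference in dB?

A: GR = 9 − 9/12 = 8.25 dB.
B: GR = 5 − 5/5 = 4 dB.
A applies 4.25 dB more gain reduction.

A, by 4.25 dB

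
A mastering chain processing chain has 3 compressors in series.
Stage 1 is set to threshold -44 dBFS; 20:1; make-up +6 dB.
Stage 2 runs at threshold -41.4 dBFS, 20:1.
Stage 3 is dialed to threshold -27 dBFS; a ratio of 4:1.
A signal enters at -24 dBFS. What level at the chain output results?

Stage 1: -24 dBFS is 20 dB over -44 dBFS; at 20:1 that becomes 1 dB over, giving -43 dBFS; +6 dB make-up → -37 dBFS.
Stage 2: 4.4 dB above -41.4 dBFS, reduced 20:1 to 0.22 dB above → -41.18 dBFS.
Stage 3: -41.18 dBFS is at or below the -27 dBFS threshold — no compression; output -41.18 dBFS.

-41.18 dBFS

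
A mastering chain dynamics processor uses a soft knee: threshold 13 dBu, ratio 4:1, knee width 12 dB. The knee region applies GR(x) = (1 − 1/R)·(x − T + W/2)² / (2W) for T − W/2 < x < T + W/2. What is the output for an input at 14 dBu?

12.46875 dBu

x − T + W/2 = 14 − 13 + 6 = 7.
GR = (1 − 1/4) × 7² / 24 = 0.75 × 49 / 24 = 1.53125 dB.
Output = 14 − 1.53125 = 12.46875 dBu.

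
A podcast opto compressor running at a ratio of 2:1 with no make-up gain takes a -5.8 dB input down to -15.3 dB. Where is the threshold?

Gain reduction = -5.8 − (-15.3) = 9.5 dB; output overshoot = GR / (R − 1) = 9.5 / 1 = 9.5 dB.
Threshold = output − output overshoot = -15.3 − 9.5 = -24.8 dB.

-24.8 dB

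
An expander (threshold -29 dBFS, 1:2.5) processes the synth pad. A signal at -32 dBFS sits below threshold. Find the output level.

-36.5 dBFS

Below threshold, a 1:2.5 expander applies gain = (2.5−1)×(T − x) of attenuation.
(2.5−1) × 3 = 4.5 dB, so output = -32 − 4.5 = -36.5 dBFS.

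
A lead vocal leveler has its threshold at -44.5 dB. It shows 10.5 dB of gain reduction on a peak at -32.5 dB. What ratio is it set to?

Input overshoot = -32.5 − (-44.5) = 12 dB.
Output overshoot = 12 − 10.5 = 1.5 dB.
Ratio = input overshoot / output overshoot = 12 / 1.5 = 8.

8:1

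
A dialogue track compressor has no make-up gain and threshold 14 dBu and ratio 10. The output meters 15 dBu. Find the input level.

The compressed level sits 15 − 14 = 1 dB over threshold.
Undo the ratio: input overshoot = 1 × 10 = 10 dB, giving input = 24 dBu.

24 dBu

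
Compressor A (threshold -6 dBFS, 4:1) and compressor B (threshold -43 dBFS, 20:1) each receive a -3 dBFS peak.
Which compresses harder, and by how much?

B, by 35.75 dB

A: GR = 3 − 3/4 = 2.25 dB.
B: GR = 40 − 40/20 = 38 dB.
Difference: 35.75 dB in favour of B.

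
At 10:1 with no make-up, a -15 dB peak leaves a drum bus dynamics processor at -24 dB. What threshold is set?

Let T be the threshold. Output overshoot = (input overshoot)/R, so -24 − T = (-15 − T)/10.
10·(-24 − T) = -15 − T → 9·T = -240 − (-15) = -225.
T = -225/9 = -25 dB.

-25 dB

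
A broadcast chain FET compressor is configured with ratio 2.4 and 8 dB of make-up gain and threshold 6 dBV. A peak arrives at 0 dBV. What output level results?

0 dBV is 6 dB below the 6 dBV threshold, so no gain reduction is applied.
Make-up gain adds 8 dB: 0 + 8 = 8 dBV.

8 dBV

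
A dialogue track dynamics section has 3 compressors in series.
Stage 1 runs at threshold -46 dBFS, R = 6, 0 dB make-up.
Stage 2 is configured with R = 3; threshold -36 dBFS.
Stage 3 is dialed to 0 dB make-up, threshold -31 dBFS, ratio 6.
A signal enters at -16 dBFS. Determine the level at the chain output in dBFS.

-41 dBFS

Stage 1: 30 dB above -46 dBFS, reduced 6:1 to 5 dB above → -41 dBFS.
Stage 2: below threshold (-41 ≤ -36); passes unchanged; output -41 dBFS.
Stage 3: -41 dBFS ≤ -31 dBFS, so stage 3 doesn't engage; output -41 dBFS.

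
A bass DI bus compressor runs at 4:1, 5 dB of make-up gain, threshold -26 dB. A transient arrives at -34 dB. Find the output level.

-29 dB

-34 dB is 8 dB below the -26 dB threshold, so no gain reduction is applied.
Make-up gain adds 5 dB: -34 + 5 = -29 dB.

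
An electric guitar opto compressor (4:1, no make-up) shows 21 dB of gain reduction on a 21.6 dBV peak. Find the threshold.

Input is 28 dB above T (since output overshoot × R = input overshoot: (0.6 − T)·4 = 21.6 − T gives T = -6.4 dBV).
Check: -6.4 + (21.6 − (-6.4))/4 = -6.4 + 7 = 0.6 dBV. ✓

-6.4 dBV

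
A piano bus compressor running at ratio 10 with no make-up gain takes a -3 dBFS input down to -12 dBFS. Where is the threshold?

Input is 10 dB above T (since output overshoot × R = input overshoot: (-12 − T)·10 = -3 − T gives T = -13 dBFS).
Check: -13 + (-3 − (-13))/10 = -13 + 1 = -12 dBFS. ✓

-13 dBFS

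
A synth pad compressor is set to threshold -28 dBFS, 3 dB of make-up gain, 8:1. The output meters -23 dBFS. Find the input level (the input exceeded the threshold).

-12 dBFS

Stripping the +3 dB make-up gives -26 dBFS at the gain stage.
Post-compression overshoot = -26 − (-28) = 2 dB.
Undo the ratio: input overshoot = 2 × 8 = 16 dB, giving input = -12 dBFS.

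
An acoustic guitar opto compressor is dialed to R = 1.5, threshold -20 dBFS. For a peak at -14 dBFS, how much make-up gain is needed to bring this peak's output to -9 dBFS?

Without make-up, output = threshold + overshoot/1.5 = -20 + 4 = -16 dBFS.
Gap to target: 7 dB.

7 dB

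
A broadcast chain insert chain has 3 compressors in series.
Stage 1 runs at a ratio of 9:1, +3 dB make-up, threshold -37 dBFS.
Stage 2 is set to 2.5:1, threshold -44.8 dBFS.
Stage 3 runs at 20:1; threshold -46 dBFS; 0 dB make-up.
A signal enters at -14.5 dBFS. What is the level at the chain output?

Stage 1: 22.5 dB above -37 dBFS, reduced 9:1 to 2.5 dB above → -34.5 dBFS; +3 dB make-up → -31.5 dBFS.
Stage 2: 13.3 dB above -44.8 dBFS, reduced 2.5:1 to 5.32 dB above → -39.48 dBFS.
Stage 3: overshoot 6.52 dB → 6.52/20 = 0.326 dB → -45.674 dBFS.

-45.674 dBFS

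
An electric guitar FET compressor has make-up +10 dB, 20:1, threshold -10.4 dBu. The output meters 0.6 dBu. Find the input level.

Remove make-up: 0.6 − 10 = -9.4 dBu.
The compressed level sits -9.4 − (-10.4) = 1 dB over threshold.
Before 20:1 compression the overshoot was 1 × 20 = 20 dB, so input = -10.4 + 20 = 9.6 dBu.

9.6 dBu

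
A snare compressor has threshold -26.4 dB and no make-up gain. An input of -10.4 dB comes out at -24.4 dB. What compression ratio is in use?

8:1

Input overshoot = -10.4 − (-26.4) = 16 dB; output overshoot = -24.4 − (-26.4) = 2 dB.
Ratio = 16 / 2 = 8.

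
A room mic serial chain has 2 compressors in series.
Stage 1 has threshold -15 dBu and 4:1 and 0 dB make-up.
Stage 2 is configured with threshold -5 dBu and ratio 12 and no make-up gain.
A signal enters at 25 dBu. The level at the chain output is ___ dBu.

Stage 1: overshoot 40 dB → 40/4 = 10 dB → -5 dBu.
Stage 2: -5 dBu ≤ -5 dBu, so stage 2 doesn't engage; output -5 dBu.

-5 dBu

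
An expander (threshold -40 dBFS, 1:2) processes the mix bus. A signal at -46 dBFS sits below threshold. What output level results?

-52 dBFS

Undershoot = (-40) − (-46) = 6 dB.
At 1:2, that expands to 12 dB under threshold.
Output = -40 − 12 = -52 dBFS.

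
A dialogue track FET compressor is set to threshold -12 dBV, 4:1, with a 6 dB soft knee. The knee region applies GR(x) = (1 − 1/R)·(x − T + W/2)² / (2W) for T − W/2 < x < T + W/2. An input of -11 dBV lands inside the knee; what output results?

x − T + W/2 = -11 − (-12) + 3 = 4.
GR = (1 − 1/4) × 4² / 12 = 0.75 × 16 / 12 = 1 dB.
Output = -11 − 1 = -12 dBV.

-12 dBV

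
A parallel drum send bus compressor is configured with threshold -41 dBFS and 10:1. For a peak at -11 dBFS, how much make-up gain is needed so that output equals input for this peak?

27 dB

The peak compresses to -41 + 30/10 = -38 dBFS.
To reach -11 dBFS requires -11 − (-38) = 27 dB of make-up.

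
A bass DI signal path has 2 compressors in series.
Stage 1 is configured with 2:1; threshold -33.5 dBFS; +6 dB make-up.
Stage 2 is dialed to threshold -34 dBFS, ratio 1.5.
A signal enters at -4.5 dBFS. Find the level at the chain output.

-20 dBFS

Stage 1: 29 dB above -33.5 dBFS, reduced 2:1 to 14.5 dB above → -19 dBFS; +6 dB make-up → -13 dBFS.
Stage 2: 21 dB above -34 dBFS, reduced 1.5:1 to 14 dB above → -20 dBFS.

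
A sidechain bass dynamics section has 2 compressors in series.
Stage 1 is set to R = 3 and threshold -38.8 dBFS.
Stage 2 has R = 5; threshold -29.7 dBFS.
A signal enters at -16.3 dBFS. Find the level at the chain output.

Stage 1: overshoot 22.5 dB → 22.5/3 = 7.5 dB → -31.3 dBFS.
Stage 2: -31.3 dBFS is at or below the -29.7 dBFS threshold — no compression; output -31.3 dBFS.

-31.3 dBFS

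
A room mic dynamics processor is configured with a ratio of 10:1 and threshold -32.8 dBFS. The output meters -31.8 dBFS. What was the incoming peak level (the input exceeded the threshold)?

-22.8 dBFS

Post-compression overshoot = -31.8 − (-32.8) = 1 dB.
Before 10:1 compression the overshoot was 1 × 10 = 10 dB, so input = -32.8 + 10 = -22.8 dBFS.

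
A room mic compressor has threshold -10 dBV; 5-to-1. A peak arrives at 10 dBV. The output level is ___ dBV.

-6 dBV

10 dBV sits 20 dB over threshold.
5:1 compression reduces that to 20/5 = 4 dB over.
So the level is -10 + 4 = -6 dBV.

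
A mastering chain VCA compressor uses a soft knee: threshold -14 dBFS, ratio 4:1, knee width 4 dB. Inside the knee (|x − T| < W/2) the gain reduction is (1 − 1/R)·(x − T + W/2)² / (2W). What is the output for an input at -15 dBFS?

x − T + W/2 = -15 − (-14) + 2 = 1.
GR = (1 − 1/4) × 1² / 8 = 0.75 × 1 / 8 = 0.09375 dB.
Output = -15 − 0.09375 = -15.09375 dBFS.

-15.09375 dBFS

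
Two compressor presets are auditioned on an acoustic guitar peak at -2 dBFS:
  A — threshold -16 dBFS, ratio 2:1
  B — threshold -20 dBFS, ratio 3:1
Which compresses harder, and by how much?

A: overshoot 14 dB → output overshoot 7 dB → GR 7 dB.
B: overshoot 18 dB → output overshoot 6 dB → GR 12 dB.
B applies 5 dB more gain reduction.

B, by 5 dB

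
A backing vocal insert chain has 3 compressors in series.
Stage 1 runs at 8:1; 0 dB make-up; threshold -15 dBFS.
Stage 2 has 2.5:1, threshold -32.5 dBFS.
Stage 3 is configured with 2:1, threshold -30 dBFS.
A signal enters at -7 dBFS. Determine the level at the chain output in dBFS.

Stage 1: overshoot 8 dB → 8/8 = 1 dB → -14 dBFS.
Stage 2: -14 dBFS is 18.5 dB over -32.5 dBFS; at 2.5:1 that becomes 7.4 dB over, giving -25.1 dBFS.
Stage 3: overshoot 4.9 dB → 4.9/2 = 2.45 dB → -27.55 dBFS.

-27.55 dBFS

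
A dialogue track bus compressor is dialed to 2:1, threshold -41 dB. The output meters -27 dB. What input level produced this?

Post-compression overshoot = -27 − (-41) = 14 dB.
Undo the ratio: input overshoot = 14 × 2 = 28 dB, giving input = -13 dB.

-13 dB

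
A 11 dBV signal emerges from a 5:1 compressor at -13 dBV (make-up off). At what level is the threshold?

Gain reduction = 11 − (-13) = 24 dB; output overshoot = GR / (R − 1) = 24 / 4 = 6 dB.
Threshold = output − output overshoot = -13 − 6 = -19 dBV.

-19 dBV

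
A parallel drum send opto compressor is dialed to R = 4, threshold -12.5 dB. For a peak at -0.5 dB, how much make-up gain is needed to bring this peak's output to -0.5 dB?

Without make-up, output = threshold + overshoot/4 = -12.5 + 3 = -9.5 dB.
Gap to target: 9 dB.

9 dB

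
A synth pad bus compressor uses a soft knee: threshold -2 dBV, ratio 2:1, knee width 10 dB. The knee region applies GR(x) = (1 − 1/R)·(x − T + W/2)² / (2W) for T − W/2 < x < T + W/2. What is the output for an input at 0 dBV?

-1.225 dBV

x − T + W/2 = 0 − (-2) + 5 = 7.
GR = (1 − 1/2) × 7² / 20 = 0.5 × 49 / 20 = 1.225 dB.
Output = 0 − 1.225 = -1.225 dBV.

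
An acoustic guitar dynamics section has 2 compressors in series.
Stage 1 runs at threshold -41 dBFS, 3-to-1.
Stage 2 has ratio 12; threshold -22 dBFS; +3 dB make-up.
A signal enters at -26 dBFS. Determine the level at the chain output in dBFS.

-33 dBFS

Stage 1: overshoot 15 dB → 15/3 = 5 dB → -36 dBFS.
Stage 2: below threshold (-36 ≤ -22); passes unchanged; make-up brings it to -33 dBFS.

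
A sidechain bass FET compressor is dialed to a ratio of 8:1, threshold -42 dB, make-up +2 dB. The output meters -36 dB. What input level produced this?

Stripping the +2 dB make-up gives -38 dB at the gain stage.
Post-compression overshoot = -38 − (-42) = 4 dB.
Before 8:1 compression the overshoot was 4 × 8 = 32 dB, so input = -42 + 32 = -10 dB.

-10 dB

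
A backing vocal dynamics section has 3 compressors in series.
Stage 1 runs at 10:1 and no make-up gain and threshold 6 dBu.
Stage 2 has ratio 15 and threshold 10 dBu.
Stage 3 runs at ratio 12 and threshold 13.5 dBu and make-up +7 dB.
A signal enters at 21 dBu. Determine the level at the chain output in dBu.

14.5 dBu

Stage 1: overshoot 15 dB → 15/10 = 1.5 dB → 7.5 dBu.
Stage 2: 7.5 dBu is at or below the 10 dBu threshold — no compression; output 7.5 dBu.
Stage 3: 7.5 dBu ≤ 13.5 dBu, so stage 3 doesn't engage; make-up brings it to 14.5 dBu.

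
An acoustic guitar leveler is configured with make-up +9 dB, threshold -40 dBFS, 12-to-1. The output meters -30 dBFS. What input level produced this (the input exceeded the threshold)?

Before make-up, the level was -30 − 9 = -39 dBFS.
Post-compression overshoot = -39 − (-40) = 1 dB.
Undo the ratio: input overshoot = 1 × 12 = 12 dB, giving input = -28 dBFS.

-28 dBFS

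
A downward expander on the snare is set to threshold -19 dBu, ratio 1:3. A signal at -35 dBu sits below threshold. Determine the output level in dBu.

-67 dBu

Undershoot = (-19) − (-35) = 16 dB.
At 1:3, that expands to 48 dB under threshold.
Output = -19 − 48 = -67 dBu.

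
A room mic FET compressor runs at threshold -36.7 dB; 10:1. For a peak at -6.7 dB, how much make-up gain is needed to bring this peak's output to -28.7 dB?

The peak compresses to -36.7 + 30/10 = -33.7 dB.
To reach -28.7 dB requires -28.7 − (-33.7) = 5 dB of make-up.

5 dB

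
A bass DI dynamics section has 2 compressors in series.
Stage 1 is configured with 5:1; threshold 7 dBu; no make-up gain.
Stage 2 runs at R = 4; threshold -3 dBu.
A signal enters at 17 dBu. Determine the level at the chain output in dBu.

0 dBu

Stage 1: 10 dB above 7 dBu, reduced 5:1 to 2 dB above → 9 dBu.
Stage 2: 12 dB above -3 dBu, reduced 4:1 to 3 dB above → 0 dBu.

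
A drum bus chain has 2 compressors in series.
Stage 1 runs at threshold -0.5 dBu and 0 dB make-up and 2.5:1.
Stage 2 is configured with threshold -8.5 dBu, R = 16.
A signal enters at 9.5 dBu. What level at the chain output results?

Stage 1: 10 dB above -0.5 dBu, reduced 2.5:1 to 4 dB above → 3.5 dBu.
Stage 2: 12 dB above -8.5 dBu, reduced 16:1 to 0.75 dB above → -7.75 dBu.

-7.75 dBu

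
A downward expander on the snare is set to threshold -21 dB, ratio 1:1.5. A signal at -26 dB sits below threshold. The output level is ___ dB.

-28.5 dB

Below threshold, a 1:1.5 expander applies gain = (1.5−1)×(T − x) of attenuation.
(1.5−1) × 5 = 2.5 dB, so output = -26 − 2.5 = -28.5 dB.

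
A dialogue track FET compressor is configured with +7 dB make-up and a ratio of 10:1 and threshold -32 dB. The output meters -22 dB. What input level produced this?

Before make-up, the level was -22 − 7 = -29 dB.
The compressed level sits -29 − (-32) = 3 dB over threshold.
Input overshoot = R × output overshoot = 30 dB → input = -32 + 30 = -2 dB.

-2 dB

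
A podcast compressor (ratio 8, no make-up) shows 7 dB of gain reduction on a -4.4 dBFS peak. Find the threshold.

Gain reduction = -4.4 − (-11.4) = 7 dB; output overshoot = GR / (R − 1) = 7 / 7 = 1 dB.
Threshold = output − output overshoot = -11.4 − 1 = -12.4 dBFS.

-12.4 dBFS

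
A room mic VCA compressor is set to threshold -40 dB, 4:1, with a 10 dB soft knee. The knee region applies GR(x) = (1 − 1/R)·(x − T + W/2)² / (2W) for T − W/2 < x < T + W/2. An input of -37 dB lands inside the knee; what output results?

x − T + W/2 = -37 − (-40) + 5 = 8.
GR = (1 − 1/4) × 8² / 20 = 0.75 × 64 / 20 = 2.4 dB.
Output = -37 − 2.4 = -39.4 dB.

-39.4 dB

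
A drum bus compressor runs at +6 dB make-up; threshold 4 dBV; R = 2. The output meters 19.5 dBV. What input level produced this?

23 dBV

Remove make-up: 19.5 − 6 = 13.5 dBV.
The compressed level sits 13.5 − 4 = 9.5 dB over threshold.
Before 2:1 compression the overshoot was 9.5 × 2 = 19 dB, so input = 4 + 19 = 23 dBV.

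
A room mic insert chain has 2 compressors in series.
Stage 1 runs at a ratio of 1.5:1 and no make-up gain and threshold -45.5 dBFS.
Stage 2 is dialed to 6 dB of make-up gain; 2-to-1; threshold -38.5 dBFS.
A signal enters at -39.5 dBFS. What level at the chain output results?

-35.5 dBFS

Stage 1: -39.5 dBFS is 6 dB over -45.5 dBFS; at 1.5:1 that becomes 4 dB over, giving -41.5 dBFS.
Stage 2: -41.5 dBFS ≤ -38.5 dBFS, so stage 2 doesn't engage; make-up brings it to -35.5 dBFS.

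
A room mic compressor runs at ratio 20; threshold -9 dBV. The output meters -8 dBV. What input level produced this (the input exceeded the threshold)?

The compressed level sits -8 − (-9) = 1 dB over threshold.
Input overshoot = R × output overshoot = 20 dB → input = -9 + 20 = 11 dBV.

11 dBV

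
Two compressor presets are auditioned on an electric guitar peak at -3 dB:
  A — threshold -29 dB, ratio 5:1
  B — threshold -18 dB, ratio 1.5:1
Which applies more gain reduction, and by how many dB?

A, by 15.8 dB

A: GR = 26 − 26/5 = 20.8 dB.
B: GR = 15 − 15/1.5 = 5 dB.
A applies 15.8 dB more gain reduction.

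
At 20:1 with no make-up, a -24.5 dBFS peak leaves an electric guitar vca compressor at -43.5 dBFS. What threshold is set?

Input is 20 dB above T (since output overshoot × R = input overshoot: (-43.5 − T)·20 = -24.5 − T gives T = -44.5 dBFS).
Check: -44.5 + (-24.5 − (-44.5))/20 = -44.5 + 1 = -43.5 dBFS. ✓

-44.5 dBFS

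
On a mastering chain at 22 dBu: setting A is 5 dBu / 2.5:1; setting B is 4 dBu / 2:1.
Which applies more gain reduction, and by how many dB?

A: overshoot 17 dB → output overshoot 6.8 dB → GR 10.2 dB.
B: overshoot 18 dB → output overshoot 9 dB → GR 9 dB.
Difference: 1.2 dB in favour of A.

A, by 1.2 dB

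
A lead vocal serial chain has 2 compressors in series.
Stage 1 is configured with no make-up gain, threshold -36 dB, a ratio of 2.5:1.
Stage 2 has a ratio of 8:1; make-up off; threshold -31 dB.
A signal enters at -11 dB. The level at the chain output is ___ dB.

Stage 1: -11 dB is 25 dB over -36 dB; at 2.5:1 that becomes 10 dB over, giving -26 dB.
Stage 2: 5 dB above -31 dB, reduced 8:1 to 0.625 dB above → -30.375 dB.

-30.375 dB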